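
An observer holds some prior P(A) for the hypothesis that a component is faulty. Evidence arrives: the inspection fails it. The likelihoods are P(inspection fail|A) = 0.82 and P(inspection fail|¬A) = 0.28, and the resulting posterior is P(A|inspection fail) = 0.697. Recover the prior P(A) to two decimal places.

P(A) = 0.44

Bayes' rule in odds form gives O(A|E) = O(A)·[P(E|A)/P(E|¬A)], hence O(A) = O(A|E)/LR.
Posterior odds = 0.697/(1−0.697) = 2.3003. LR = 0.82/0.28 = 2.9286.
Prior odds = 2.3003/2.9286 = 0.7855, so P(A) = 0.7855/(1+0.7855) ≈ 0.44.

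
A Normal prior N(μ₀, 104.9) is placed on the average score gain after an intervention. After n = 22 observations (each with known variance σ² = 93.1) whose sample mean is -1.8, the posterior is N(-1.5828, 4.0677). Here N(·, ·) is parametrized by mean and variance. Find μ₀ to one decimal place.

μ₀ = 3.8

The posterior mean is a precision-weighted average: μ_n = (τ₀μ₀ + τ_data·x̄)/(τ₀+τ_data), with τ₀=1/σ₀² and τ_data=n/σ².
Here τ₀ = 1/104.9 = 0.009533 and τ_data = 22/93.1 = 0.236305, so τ_n = 0.245838.
Rearranging for μ₀: μ₀ = (μ_n·τ_n − τ_data·x̄)/τ₀ = (-1.5828·0.245838 − 0.236305·-1.8) / 0.009533 = 0.036237/0.009533 ≈ 3.8.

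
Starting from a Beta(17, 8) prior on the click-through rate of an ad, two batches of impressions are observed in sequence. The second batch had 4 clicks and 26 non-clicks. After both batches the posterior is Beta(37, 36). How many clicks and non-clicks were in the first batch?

16 clicks and 2 non-clicks

Sequential conjugate updates are equivalent to a single update on the pooled data, so total successes = posterior α − prior α and total failures = posterior β − prior β.
Total across both batches: 37−17=20 clicks, 36−8=28 non-clicks.
Subtract the second batch: 20−4=16 clicks and 28−26=2 non-clicks.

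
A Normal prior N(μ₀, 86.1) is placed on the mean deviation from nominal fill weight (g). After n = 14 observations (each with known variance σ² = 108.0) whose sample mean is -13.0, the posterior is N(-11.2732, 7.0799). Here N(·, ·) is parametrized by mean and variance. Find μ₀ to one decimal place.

μ₀ = 8.0

With known observation variance, the Normal–Normal posterior has precision τ_n = τ₀ + n/σ² and mean μ_n = (τ₀μ₀ + (n/σ²)x̄)/τ_n.
Here τ₀ = 1/86.1 = 0.011614 and τ_data = 14/108.0 = 0.129630, so τ_n = 0.141244.
Rearranging for μ₀: μ₀ = (μ_n·τ_n − τ_data·x̄)/τ₀ = (-11.2732·0.141244 − 0.129630·-13.0) / 0.011614 = 0.092918/0.011614 ≈ 8.0.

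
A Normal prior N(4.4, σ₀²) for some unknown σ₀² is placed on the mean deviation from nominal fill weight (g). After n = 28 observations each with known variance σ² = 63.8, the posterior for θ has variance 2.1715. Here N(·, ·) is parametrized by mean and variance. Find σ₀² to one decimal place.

Posterior precision equals prior precision plus data precision: 1/σ_n² = 1/σ₀² + n/σ².
So 1/σ₀² = 1/2.1715 − 28/63.8 = 0.460511 − 0.438871 = 0.021640.
Hence σ₀² = 1/0.021640 ≈ 46.2.

σ₀² = 46.2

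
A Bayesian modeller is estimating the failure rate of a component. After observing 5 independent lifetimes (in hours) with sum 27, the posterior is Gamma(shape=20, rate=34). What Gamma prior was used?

For an exponential likelihood with a Gamma(α, β) prior on the rate, n observations with total T give posterior Gamma(α+n, β+T).
So α = 20 − 5 = 15 and β = 34 − 27 = 7.

Gamma(shape=15, rate=7)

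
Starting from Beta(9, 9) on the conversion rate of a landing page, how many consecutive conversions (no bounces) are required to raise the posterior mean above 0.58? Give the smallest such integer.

k = 4

After k conversions and 0 bounces the posterior is Beta(9+k, 9), with mean (9+k)/(9+9+k).
Set (9+k)/(18+k) > 0.58 and solve: k > (0.58·18 − 9)/(1 − 0.58) = 3.429.
The smallest integer exceeding 3.429 is 4.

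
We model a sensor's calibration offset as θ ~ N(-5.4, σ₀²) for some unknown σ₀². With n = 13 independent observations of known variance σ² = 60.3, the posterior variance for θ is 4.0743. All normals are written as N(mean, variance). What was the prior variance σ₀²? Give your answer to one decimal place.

For the Normal–Normal model with known σ², precisions add: τ_n = τ₀ + n/σ².
So 1/σ₀² = 1/4.0743 − 13/60.3 = 0.245441 − 0.215589 = 0.029852.
Hence σ₀² = 1/0.029852 ≈ 33.5.

σ₀² = 33.5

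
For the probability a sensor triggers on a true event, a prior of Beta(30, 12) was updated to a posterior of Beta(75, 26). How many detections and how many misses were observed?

A Beta(a, b) prior with s successes and f failures in binomial data gives a Beta(a+s, b+f) posterior.
Match parameters: s=75−30=45, f=26−12=14.

45 detections and 14 misses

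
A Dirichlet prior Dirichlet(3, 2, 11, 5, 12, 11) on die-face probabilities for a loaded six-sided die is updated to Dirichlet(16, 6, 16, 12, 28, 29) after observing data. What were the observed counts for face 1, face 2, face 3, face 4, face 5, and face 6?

For a Dirichlet(α) prior with multinomial counts c, the posterior is Dirichlet(α + c) componentwise.
Counts are posterior − prior componentwise: 16−3=13, 6−2=4, 16−11=5, 12−5=7, 28−12=16, 29−11=18.

counts (13, 4, 5, 7, 16, 18)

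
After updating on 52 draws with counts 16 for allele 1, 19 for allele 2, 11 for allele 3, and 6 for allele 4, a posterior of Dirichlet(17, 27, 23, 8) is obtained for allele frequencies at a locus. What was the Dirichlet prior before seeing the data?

For a Dirichlet(α) prior with multinomial counts c, the posterior is Dirichlet(α + c) componentwise.
Subtract each count from the matching posterior parameter: 17−16=1, 27−19=8, 23−11=12, 8−6=2.

Dirichlet(1, 8, 12, 2)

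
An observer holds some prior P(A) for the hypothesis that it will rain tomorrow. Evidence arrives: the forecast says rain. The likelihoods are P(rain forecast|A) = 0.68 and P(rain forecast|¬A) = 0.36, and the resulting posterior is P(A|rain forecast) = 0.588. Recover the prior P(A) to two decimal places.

Bayes' rule in odds form gives O(A|E) = O(A)·[P(E|A)/P(E|¬A)], hence O(A) = O(A|E)/LR.
Posterior odds = 0.588/(1−0.588) = 1.4272. LR = 0.68/0.36 = 1.8889.
Prior odds = 1.4272/1.8889 = 0.7556, so P(A) = 0.7556/(1+0.7556) ≈ 0.43.

P(A) = 0.43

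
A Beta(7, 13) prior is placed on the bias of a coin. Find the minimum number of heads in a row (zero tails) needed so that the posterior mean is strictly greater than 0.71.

k = 25

After k heads and 0 tails the posterior is Beta(7+k, 13), with mean (7+k)/(7+13+k).
Set (7+k)/(20+k) > 0.71 and solve: k > (0.71·20 − 7)/(1 − 0.71) = 24.828.
The smallest integer exceeding 24.828 is 25, and checking k=25: (32)/(45) = 0.7111 > 0.71.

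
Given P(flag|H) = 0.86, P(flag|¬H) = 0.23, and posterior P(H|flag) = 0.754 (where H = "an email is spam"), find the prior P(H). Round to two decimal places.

Bayes' rule in odds form gives O(H|E) = O(H)·[P(E|H)/P(E|¬H)], hence O(H) = O(H|E)/LR.
Posterior odds = 0.754/(1−0.754) = 3.0650. LR = 0.86/0.23 = 3.7391.
Prior odds = 3.0650/3.7391 = 0.8197, so P(H) = 0.8197/(1+0.8197) ≈ 0.45.

P(H) = 0.45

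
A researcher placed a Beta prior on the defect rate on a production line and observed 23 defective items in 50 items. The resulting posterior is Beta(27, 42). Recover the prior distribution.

Beta(4, 15)

Beta is conjugate to the binomial likelihood: posterior = Beta(a+s, b+f).
Subtract the data counts: 27−23=4, 42−27=15.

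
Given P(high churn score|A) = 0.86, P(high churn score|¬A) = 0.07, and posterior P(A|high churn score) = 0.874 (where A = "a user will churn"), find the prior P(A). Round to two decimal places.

In odds form, posterior odds = prior odds × likelihood ratio, so prior odds = posterior odds ÷ LR.
Posterior odds = 0.874/(1−0.874) = 6.9365. LR = 0.86/0.07 = 12.2857.
Prior odds = 6.9365/12.2857 = 0.5646, so P(A) = 0.5646/(1+0.5646) ≈ 0.36.

P(A) = 0.36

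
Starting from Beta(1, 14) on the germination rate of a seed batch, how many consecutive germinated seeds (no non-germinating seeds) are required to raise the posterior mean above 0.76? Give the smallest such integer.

k = 44

After k germinated seeds and 0 non-germinating seeds the posterior is Beta(1+k, 14), with mean (1+k)/(1+14+k).
Set (1+k)/(15+k) > 0.76 and solve: k > (0.76·15 − 1)/(1 − 0.76) = 43.333.
The smallest integer exceeding 43.333 is 44.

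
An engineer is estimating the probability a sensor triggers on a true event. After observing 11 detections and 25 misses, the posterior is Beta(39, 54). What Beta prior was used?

Beta(28, 29)

Under Beta–binomial conjugacy the posterior parameters are (a+s, b+f).
So a = 39 − 11 = 28 and b = 54 − 25 = 29.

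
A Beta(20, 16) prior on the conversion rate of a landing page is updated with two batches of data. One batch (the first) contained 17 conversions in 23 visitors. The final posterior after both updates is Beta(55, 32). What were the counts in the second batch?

Because Beta–binomial updating is additive in the counts, the combined data contributed (α_post−α_prior, β_post−β_prior) successes and failures.
Total across both batches: 55−20=35 conversions, 32−16=16 bounces.
Subtract the first batch: 35−17=18 conversions and 16−6=10 bounces.

18 conversions and 10 bounces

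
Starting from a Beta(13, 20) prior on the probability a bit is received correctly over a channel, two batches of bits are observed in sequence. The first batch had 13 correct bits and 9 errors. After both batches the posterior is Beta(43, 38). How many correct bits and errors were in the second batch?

17 correct bits and 9 errors

Sequential conjugate updates are equivalent to a single update on the pooled data, so total successes = posterior α − prior α and total failures = posterior β − prior β.
Total across both batches: 43−13=30 correct bits, 38−20=18 errors.
Subtract the first batch: 30−13=17 correct bits and 18−9=9 errors.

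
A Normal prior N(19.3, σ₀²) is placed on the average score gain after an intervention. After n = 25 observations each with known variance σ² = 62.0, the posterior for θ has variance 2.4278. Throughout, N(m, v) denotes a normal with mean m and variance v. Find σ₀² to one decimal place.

σ₀² = 115.3

For the Normal–Normal model with known σ², precisions add: τ_n = τ₀ + n/σ².
So 1/σ₀² = 1/2.4278 − 25/62.0 = 0.411896 − 0.403226 = 0.008670.
Hence σ₀² = 1/0.008670 ≈ 115.3.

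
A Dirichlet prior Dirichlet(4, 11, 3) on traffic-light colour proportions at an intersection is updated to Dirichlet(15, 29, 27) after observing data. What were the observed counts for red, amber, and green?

counts (11, 18, 24)

For a Dirichlet(α) prior with multinomial counts c, the posterior is Dirichlet(α + c) componentwise.
Counts are posterior − prior componentwise: 15−4=11, 29−11=18, 27−3=24.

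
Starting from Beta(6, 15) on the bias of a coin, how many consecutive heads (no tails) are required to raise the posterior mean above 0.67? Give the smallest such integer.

After k heads and 0 tails the posterior is Beta(6+k, 15), with mean (6+k)/(6+15+k).
Set (6+k)/(21+k) > 0.67 and solve: k > (0.67·21 − 6)/(1 − 0.67) = 24.455.
The smallest integer exceeding 24.455 is 25.

k = 25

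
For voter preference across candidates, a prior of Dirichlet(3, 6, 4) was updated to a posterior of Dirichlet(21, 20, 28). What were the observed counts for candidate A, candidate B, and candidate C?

counts (18, 14, 24)

For a Dirichlet(α) prior with multinomial counts c, the posterior is Dirichlet(α + c) componentwise.
Counts are posterior − prior componentwise: 21−3=18, 20−6=14, 28−4=24.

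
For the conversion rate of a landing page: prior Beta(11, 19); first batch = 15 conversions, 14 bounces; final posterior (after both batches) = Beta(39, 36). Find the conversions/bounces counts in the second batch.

13 conversions and 3 bounces

Sequential conjugate updates are equivalent to a single update on the pooled data, so total successes = posterior α − prior α and total failures = posterior β − prior β.
Total across both batches: 39−11=28 conversions, 36−19=17 bounces.
Subtract the first batch: 28−15=13 conversions and 17−14=3 bounces.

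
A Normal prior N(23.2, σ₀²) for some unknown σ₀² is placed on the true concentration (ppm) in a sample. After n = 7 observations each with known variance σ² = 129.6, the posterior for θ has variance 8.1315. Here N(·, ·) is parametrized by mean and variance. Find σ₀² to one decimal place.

σ₀² = 14.5

For the Normal–Normal model with known σ², precisions add: τ_n = τ₀ + n/σ².
So 1/σ₀² = 1/8.1315 − 7/129.6 = 0.122979 − 0.054012 = 0.068967.
Hence σ₀² = 1/0.068967 ≈ 14.5.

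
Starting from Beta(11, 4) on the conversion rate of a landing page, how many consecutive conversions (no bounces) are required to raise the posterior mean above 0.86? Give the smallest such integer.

k = 14

After k conversions and 0 bounces the posterior is Beta(11+k, 4), with mean (11+k)/(11+4+k).
Set (11+k)/(15+k) > 0.86 and solve: k > (0.86·15 − 11)/(1 − 0.86) = 13.571.
The smallest integer exceeding 13.571 is 14, and checking k=14: (25)/(29) = 0.8621 > 0.86.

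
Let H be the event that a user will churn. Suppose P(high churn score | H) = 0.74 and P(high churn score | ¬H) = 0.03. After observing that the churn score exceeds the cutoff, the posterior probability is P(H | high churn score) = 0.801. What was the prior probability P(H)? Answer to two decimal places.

In odds form, posterior odds = prior odds × likelihood ratio, so prior odds = posterior odds ÷ LR.
Posterior odds = 0.801/(1−0.801) = 4.0251. LR = 0.74/0.03 = 24.6667.
Prior odds = 4.0251/24.6667 = 0.1632, so P(H) = 0.1632/(1+0.1632) ≈ 0.14.

P(H) = 0.14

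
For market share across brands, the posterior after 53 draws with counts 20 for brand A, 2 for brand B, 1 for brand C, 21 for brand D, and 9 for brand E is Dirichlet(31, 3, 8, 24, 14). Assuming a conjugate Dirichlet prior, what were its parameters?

Dirichlet(11, 1, 7, 3, 5)

For a Dirichlet(α) prior with multinomial counts c, the posterior is Dirichlet(α + c) componentwise.
Subtract each count from the matching posterior parameter: 31−20=11, 3−2=1, 8−1=7, 24−21=3, 14−9=5.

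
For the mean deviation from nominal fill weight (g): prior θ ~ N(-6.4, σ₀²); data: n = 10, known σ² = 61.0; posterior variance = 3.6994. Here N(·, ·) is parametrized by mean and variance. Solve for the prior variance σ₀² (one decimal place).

σ₀² = 9.4

Posterior precision equals prior precision plus data precision: 1/σ_n² = 1/σ₀² + n/σ².
So 1/σ₀² = 1/3.6994 − 10/61.0 = 0.270314 − 0.163934 = 0.106380.
Hence σ₀² = 1/0.106380 ≈ 9.4.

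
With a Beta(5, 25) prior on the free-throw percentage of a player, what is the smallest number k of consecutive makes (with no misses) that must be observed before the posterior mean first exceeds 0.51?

After k makes and 0 misses the posterior is Beta(5+k, 25), with mean (5+k)/(5+25+k).
Set (5+k)/(30+k) > 0.51 and solve: k > (0.51·30 − 5)/(1 − 0.51) = 21.020.
The smallest integer exceeding 21.020 is 22.

k = 22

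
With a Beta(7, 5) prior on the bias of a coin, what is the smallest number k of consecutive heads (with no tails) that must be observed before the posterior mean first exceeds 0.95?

k = 89

After k heads and 0 tails the posterior is Beta(7+k, 5), with mean (7+k)/(7+5+k).
Set (7+k)/(12+k) > 0.95 and solve: k > (0.95·12 − 7)/(1 − 0.95) = 88.000.
The smallest integer exceeding 88.000 is 89.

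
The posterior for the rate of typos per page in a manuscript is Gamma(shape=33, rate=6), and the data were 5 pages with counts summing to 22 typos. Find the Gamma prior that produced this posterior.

Gamma(shape=11, rate=1)

Gamma–Poisson conjugacy: posterior shape = α + Σxᵢ, posterior rate = β + n.
So α = 33 − 22 = 11 and β = 6 − 5 = 1.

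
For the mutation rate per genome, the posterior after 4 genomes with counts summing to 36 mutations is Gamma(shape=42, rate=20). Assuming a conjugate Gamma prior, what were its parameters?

Gamma(shape=6, rate=16)

Gamma–Poisson conjugacy: posterior shape = α + Σxᵢ, posterior rate = β + n.
So α = 42 − 36 = 6 and β = 20 − 4 = 16.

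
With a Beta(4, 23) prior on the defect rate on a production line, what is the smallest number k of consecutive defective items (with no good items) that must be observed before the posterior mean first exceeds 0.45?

After k defective items and 0 good items the posterior is Beta(4+k, 23), with mean (4+k)/(4+23+k).
Set (4+k)/(27+k) > 0.45 and solve: k > (0.45·27 − 4)/(1 − 0.45) = 14.818.
The smallest integer exceeding 14.818 is 15.

k = 15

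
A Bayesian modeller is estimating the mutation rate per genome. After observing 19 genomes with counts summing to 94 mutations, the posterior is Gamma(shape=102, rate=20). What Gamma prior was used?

Gamma–Poisson conjugacy: posterior shape = α + Σxᵢ, posterior rate = β + n.
So α = 102 − 94 = 8 and β = 20 − 19 = 1.

Gamma(shape=8, rate=1)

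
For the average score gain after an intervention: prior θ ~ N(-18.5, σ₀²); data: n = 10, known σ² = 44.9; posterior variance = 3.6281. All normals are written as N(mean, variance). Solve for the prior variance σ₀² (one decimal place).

σ₀² = 18.9

For the Normal–Normal model with known σ², precisions add: τ_n = τ₀ + n/σ².
So 1/σ₀² = 1/3.6281 − 10/44.9 = 0.275626 − 0.222717 = 0.052909.
Hence σ₀² = 1/0.052909 ≈ 18.9.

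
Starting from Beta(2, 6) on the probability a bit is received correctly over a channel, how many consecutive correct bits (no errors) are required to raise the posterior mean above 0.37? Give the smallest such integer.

After k correct bits and 0 errors the posterior is Beta(2+k, 6), with mean (2+k)/(2+6+k).
Set (2+k)/(8+k) > 0.37 and solve: k > (0.37·8 − 2)/(1 − 0.37) = 1.524.
The smallest integer exceeding 1.524 is 2.

k = 2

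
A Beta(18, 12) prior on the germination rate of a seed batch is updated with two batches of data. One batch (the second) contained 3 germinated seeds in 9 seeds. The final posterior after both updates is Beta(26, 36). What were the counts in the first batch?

Sequential conjugate updates are equivalent to a single update on the pooled data, so total successes = posterior α − prior α and total failures = posterior β − prior β.
Total across both batches: 26−18=8 germinated seeds, 36−12=24 non-germinating seeds.
Subtract the second batch: 8−3=5 germinated seeds and 24−6=18 non-germinating seeds.

5 germinated seeds and 18 non-germinating seeds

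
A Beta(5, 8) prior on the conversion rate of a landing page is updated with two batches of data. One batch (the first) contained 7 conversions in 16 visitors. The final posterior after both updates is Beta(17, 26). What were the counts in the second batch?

Sequential conjugate updates are equivalent to a single update on the pooled data, so total successes = posterior α − prior α and total failures = posterior β − prior β.
Total across both batches: 17−5=12 conversions, 26−8=18 bounces.
Subtract the first batch: 12−7=5 conversions and 18−9=9 bounces.

5 conversions and 9 bounces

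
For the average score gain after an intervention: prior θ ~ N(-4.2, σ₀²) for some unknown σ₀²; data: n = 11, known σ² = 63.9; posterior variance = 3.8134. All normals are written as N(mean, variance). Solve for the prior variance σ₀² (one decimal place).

σ₀² = 11.1

Posterior precision equals prior precision plus data precision: 1/σ_n² = 1/σ₀² + n/σ².
So 1/σ₀² = 1/3.8134 − 11/63.9 = 0.262233 − 0.172144 = 0.090089.
Hence σ₀² = 1/0.090089 ≈ 11.1.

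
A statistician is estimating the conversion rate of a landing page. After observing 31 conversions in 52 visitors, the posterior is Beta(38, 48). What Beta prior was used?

Beta(7, 27)

Under Beta–binomial conjugacy the posterior parameters are (a+s, b+f).
So a = 38 − 31 = 7 and b = 48 − 21 = 27.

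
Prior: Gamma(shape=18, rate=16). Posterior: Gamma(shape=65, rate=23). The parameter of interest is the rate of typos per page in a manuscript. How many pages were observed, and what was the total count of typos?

n = 7 pages with total 47 typos

Gamma–Poisson conjugacy: posterior shape = α + Σxᵢ, posterior rate = β + n.
Matching: Σxᵢ = 65 − 18 = 47 and n = 23 − 16 = 7.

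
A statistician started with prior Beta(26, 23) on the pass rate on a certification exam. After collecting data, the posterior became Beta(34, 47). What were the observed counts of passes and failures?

Beta is conjugate to the binomial likelihood: posterior = Beta(α+s, β+f).
Match parameters: s=34−26=8, f=47−23=24.

8 passes and 24 failures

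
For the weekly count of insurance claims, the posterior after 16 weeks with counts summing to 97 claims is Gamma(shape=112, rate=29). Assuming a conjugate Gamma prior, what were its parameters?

Gamma(shape=15, rate=13)

Gamma–Poisson conjugacy: posterior shape = α + Σxᵢ, posterior rate = β + n.
So α = 112 − 97 = 15 and β = 29 − 16 = 13.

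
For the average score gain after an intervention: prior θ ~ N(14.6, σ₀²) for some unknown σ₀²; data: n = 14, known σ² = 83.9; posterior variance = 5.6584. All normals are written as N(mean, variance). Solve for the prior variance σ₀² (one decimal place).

Posterior precision equals prior precision plus data precision: 1/σ_n² = 1/σ₀² + n/σ².
So 1/σ₀² = 1/5.6584 − 14/83.9 = 0.176728 − 0.166865 = 0.009863.
Hence σ₀² = 1/0.009863 ≈ 101.4.

σ₀² = 101.4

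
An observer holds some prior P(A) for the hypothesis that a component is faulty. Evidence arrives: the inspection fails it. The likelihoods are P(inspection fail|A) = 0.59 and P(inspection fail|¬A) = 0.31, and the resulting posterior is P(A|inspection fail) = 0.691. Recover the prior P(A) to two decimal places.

Bayes' rule in odds form gives O(A|E) = O(A)·[P(E|A)/P(E|¬A)], hence O(A) = O(A|E)/LR.
Posterior odds = 0.691/(1−0.691) = 2.2362. LR = 0.59/0.31 = 1.9032.
Prior odds = 2.2362/1.9032 = 1.1750, so P(A) = 1.1750/(1+1.1750) ≈ 0.54.

P(A) = 0.54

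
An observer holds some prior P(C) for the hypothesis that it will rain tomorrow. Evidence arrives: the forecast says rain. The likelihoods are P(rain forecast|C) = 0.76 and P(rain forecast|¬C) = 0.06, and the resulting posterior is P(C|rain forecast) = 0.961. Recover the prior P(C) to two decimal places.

In odds form, posterior odds = prior odds × likelihood ratio, so prior odds = posterior odds ÷ LR.
Posterior odds = 0.961/(1−0.961) = 24.6410. LR = 0.76/0.06 = 12.6667.
Prior odds = 24.6410/12.6667 = 1.9453, so P(C) = 1.9453/(1+1.9453) ≈ 0.66.

P(C) = 0.66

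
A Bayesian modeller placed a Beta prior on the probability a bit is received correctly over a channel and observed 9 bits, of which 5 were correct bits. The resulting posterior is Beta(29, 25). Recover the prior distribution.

Beta(24, 21)

A Beta(α, β) prior with s successes and f failures in binomial data gives a Beta(α+s, β+f) posterior.
So α = 29 − 5 = 24 and β = 25 − 4 = 21.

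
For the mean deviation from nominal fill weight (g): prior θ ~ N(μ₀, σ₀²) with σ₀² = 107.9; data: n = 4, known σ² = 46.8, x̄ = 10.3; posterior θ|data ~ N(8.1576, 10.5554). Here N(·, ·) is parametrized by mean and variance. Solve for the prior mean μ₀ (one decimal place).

The posterior mean is a precision-weighted average: μ_n = (τ₀μ₀ + τ_data·x̄)/(τ₀+τ_data), with τ₀=1/σ₀² and τ_data=n/σ².
Here τ₀ = 1/107.9 = 0.009268 and τ_data = 4/46.8 = 0.085470, so τ_n = 0.094738.
Rearranging for μ₀: μ₀ = (μ_n·τ_n − τ_data·x̄)/τ₀ = (8.1576·0.094738 − 0.085470·10.3) / 0.009268 = -0.107506/0.009268 ≈ -11.6.

μ₀ = -11.6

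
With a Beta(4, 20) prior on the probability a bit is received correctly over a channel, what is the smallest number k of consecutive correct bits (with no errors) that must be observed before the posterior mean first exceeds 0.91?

k = 199

After k correct bits and 0 errors the posterior is Beta(4+k, 20), with mean (4+k)/(4+20+k).
Set (4+k)/(24+k) > 0.91 and solve: k > (0.91·24 − 4)/(1 − 0.91) = 198.222.
The smallest integer exceeding 198.222 is 199, and checking k=199: (203)/(223) = 0.9103 > 0.91.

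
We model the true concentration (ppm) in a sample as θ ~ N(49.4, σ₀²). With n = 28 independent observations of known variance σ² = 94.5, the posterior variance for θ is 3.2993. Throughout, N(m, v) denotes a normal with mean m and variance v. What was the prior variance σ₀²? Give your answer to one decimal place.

Posterior precision equals prior precision plus data precision: 1/σ_n² = 1/σ₀² + n/σ².
So 1/σ₀² = 1/3.2993 − 28/94.5 = 0.303095 − 0.296296 = 0.006799.
Hence σ₀² = 1/0.006799 ≈ 147.1.

σ₀² = 147.1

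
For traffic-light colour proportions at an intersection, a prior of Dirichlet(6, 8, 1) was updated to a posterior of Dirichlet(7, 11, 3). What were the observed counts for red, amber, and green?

counts (1, 3, 2)

For a Dirichlet(α) prior with multinomial counts c, the posterior is Dirichlet(α + c) componentwise.
Counts are posterior − prior componentwise: 7−6=1, 11−8=3, 3−1=2.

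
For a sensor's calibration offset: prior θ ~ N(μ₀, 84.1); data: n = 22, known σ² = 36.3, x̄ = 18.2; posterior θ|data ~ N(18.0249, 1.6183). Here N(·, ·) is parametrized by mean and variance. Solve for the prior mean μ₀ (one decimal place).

μ₀ = 9.1

With known observation variance, the Normal–Normal posterior has precision τ_n = τ₀ + n/σ² and mean μ_n = (τ₀μ₀ + (n/σ²)x̄)/τ_n.
Here τ₀ = 1/84.1 = 0.011891 and τ_data = 22/36.3 = 0.606061, so τ_n = 0.617952.
Rearranging for μ₀: μ₀ = (μ_n·τ_n − τ_data·x̄)/τ₀ = (18.0249·0.617952 − 0.606061·18.2) / 0.011891 = 0.108213/0.011891 ≈ 9.1.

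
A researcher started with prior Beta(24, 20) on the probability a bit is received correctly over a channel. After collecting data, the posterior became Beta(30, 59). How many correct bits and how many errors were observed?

6 correct bits and 39 errors

Beta is conjugate to the binomial likelihood: posterior = Beta(a+s, b+f).
So s = 30 − 24 = 6 and f = 59 − 20 = 39.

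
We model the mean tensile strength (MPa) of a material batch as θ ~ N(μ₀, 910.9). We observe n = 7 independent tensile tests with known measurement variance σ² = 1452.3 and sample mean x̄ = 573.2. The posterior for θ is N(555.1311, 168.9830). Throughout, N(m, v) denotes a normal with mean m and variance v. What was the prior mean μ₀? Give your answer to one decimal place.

μ₀ = 475.8

The posterior mean is a precision-weighted average: μ_n = (τ₀μ₀ + τ_data·x̄)/(τ₀+τ_data), with τ₀=1/σ₀² and τ_data=n/σ².
Here τ₀ = 1/910.9 = 0.001098 and τ_data = 7/1452.3 = 0.004820, so τ_n = 0.005918.
Rearranging for μ₀: μ₀ = (μ_n·τ_n − τ_data·x̄)/τ₀ = (555.1311·0.005918 − 0.004820·573.2) / 0.001098 = 0.522442/0.001098 ≈ 475.8.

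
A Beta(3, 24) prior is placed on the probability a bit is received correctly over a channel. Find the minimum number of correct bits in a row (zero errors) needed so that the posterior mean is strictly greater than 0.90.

k = 214

After k correct bits and 0 errors the posterior is Beta(3+k, 24), with mean (3+k)/(3+24+k).
Set (3+k)/(27+k) > 0.90 and solve: k > (0.90·27 − 3)/(1 − 0.90) = 213.000.
The smallest integer exceeding 213.000 is 214.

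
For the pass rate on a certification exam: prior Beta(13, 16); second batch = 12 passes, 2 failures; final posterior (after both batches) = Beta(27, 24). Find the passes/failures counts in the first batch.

Sequential conjugate updates are equivalent to a single update on the pooled data, so total successes = posterior α − prior α and total failures = posterior β − prior β.
Total across both batches: 27−13=14 passes, 24−16=8 failures.
Subtract the second batch: 14−12=2 passes and 8−2=6 failures.

2 passes and 6 failures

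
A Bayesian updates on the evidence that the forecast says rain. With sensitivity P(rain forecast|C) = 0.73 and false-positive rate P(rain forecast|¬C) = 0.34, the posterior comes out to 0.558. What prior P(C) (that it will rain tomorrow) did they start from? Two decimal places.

In odds form, posterior odds = prior odds × likelihood ratio, so prior odds = posterior odds ÷ LR.
Posterior odds = 0.558/(1−0.558) = 1.2624. LR = 0.73/0.34 = 2.1471.
Prior odds = 1.2624/2.1471 = 0.5880, so P(C) = 0.5880/(1+0.5880) ≈ 0.37.

P(C) = 0.37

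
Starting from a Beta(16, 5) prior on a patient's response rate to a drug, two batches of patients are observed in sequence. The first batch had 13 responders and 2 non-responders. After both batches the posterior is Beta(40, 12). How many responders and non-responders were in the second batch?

11 responders and 5 non-responders

Because Beta–binomial updating is additive in the counts, the combined data contributed (α_post−α_prior, β_post−β_prior) successes and failures.
Total across both batches: 40−16=24 responders, 12−5=7 non-responders.
Subtract the first batch: 24−13=11 responders and 7−2=5 non-responders.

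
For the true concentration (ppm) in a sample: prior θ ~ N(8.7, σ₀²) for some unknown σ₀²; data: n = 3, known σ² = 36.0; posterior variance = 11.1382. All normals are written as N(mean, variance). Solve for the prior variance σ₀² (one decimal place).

σ₀² = 155.1

For the Normal–Normal model with known σ², precisions add: τ_n = τ₀ + n/σ².
So 1/σ₀² = 1/11.1382 − 3/36.0 = 0.089781 − 0.083333 = 0.006448.
Hence σ₀² = 1/0.006448 ≈ 155.1.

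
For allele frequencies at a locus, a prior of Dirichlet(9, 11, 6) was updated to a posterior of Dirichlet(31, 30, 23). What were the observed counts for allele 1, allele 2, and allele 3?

counts (22, 19, 17)

For a Dirichlet(α) prior with multinomial counts c, the posterior is Dirichlet(α + c) componentwise.
Counts are posterior − prior componentwise: 31−9=22, 30−11=19, 23−6=17.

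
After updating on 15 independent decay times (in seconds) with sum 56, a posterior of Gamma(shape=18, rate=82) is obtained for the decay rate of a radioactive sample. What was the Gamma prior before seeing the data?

For an exponential likelihood with a Gamma(α, β) prior on the rate, n observations with total T give posterior Gamma(α+n, β+T).
So α = 18 − 15 = 3 and β = 82 − 56 = 26.

Gamma(shape=3, rate=26)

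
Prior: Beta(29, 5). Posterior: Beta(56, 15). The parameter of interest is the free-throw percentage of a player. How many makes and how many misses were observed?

27 makes and 10 misses

Beta is conjugate to the binomial likelihood: posterior = Beta(a+s, b+f).
Match parameters: s=56−29=27, f=15−5=10.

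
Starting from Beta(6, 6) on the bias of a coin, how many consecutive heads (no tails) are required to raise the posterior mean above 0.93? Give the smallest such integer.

k = 74

After k heads and 0 tails the posterior is Beta(6+k, 6), with mean (6+k)/(6+6+k).
Set (6+k)/(12+k) > 0.93 and solve: k > (0.93·12 − 6)/(1 − 0.93) = 73.714.
The smallest integer exceeding 73.714 is 74, and checking k=74: (80)/(86) = 0.9302 > 0.93.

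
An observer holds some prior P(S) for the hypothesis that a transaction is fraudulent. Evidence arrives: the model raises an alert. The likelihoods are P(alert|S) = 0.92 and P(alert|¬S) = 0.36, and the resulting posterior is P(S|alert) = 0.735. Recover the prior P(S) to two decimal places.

P(S) = 0.52

In odds form, posterior odds = prior odds × likelihood ratio, so prior odds = posterior odds ÷ LR.
Posterior odds = 0.735/(1−0.735) = 2.7736. LR = 0.92/0.36 = 2.5556.
Prior odds = 2.7736/2.5556 = 1.0853, so P(S) = 1.0853/(1+1.0853) ≈ 0.52.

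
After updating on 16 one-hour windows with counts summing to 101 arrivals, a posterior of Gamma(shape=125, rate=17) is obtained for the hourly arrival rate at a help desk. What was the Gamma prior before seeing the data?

A Gamma(α, β) prior (rate parametrization) on a Poisson rate with n observations summing to S gives posterior Gamma(α+S, β+n).
So α = 125 − 101 = 24 and β = 17 − 16 = 1.

Gamma(shape=24, rate=1)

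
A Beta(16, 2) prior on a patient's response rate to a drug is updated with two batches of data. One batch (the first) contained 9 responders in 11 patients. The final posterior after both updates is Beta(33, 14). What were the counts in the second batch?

Because Beta–binomial updating is additive in the counts, the combined data contributed (α_post−α_prior, β_post−β_prior) successes and failures.
Total across both batches: 33−16=17 responders, 14−2=12 non-responders.
Subtract the first batch: 17−9=8 responders and 12−2=10 non-responders.

8 responders and 10 non-responders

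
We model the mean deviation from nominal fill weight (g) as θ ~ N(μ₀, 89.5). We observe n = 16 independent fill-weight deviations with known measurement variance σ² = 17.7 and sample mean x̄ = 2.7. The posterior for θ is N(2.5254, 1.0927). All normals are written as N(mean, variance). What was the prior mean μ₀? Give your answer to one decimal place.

With known observation variance, the Normal–Normal posterior has precision τ_n = τ₀ + n/σ² and mean μ_n = (τ₀μ₀ + (n/σ²)x̄)/τ_n.
Here τ₀ = 1/89.5 = 0.011173 and τ_data = 16/17.7 = 0.903955, so τ_n = 0.915128.
Rearranging for μ₀: μ₀ = (μ_n·τ_n − τ_data·x̄)/τ₀ = (2.5254·0.915128 − 0.903955·2.7) / 0.011173 = -0.129614/0.011173 ≈ -11.6.

μ₀ = -11.6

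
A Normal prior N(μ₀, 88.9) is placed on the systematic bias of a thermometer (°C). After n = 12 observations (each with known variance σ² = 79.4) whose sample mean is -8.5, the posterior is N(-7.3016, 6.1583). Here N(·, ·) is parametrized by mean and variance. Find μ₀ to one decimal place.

μ₀ = 8.8

The posterior mean is a precision-weighted average: μ_n = (τ₀μ₀ + τ_data·x̄)/(τ₀+τ_data), with τ₀=1/σ₀² and τ_data=n/σ².
Here τ₀ = 1/88.9 = 0.011249 and τ_data = 12/79.4 = 0.151134, so τ_n = 0.162383.
Rearranging for μ₀: μ₀ = (μ_n·τ_n − τ_data·x̄)/τ₀ = (-7.3016·0.162383 − 0.151134·-8.5) / 0.011249 = 0.098983/0.011249 ≈ 8.8.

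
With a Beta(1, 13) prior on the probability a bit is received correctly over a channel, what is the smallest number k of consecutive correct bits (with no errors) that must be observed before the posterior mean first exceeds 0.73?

After k correct bits and 0 errors the posterior is Beta(1+k, 13), with mean (1+k)/(1+13+k).
Set (1+k)/(14+k) > 0.73 and solve: k > (0.73·14 − 1)/(1 − 0.73) = 34.148.
The smallest integer exceeding 34.148 is 35.

k = 35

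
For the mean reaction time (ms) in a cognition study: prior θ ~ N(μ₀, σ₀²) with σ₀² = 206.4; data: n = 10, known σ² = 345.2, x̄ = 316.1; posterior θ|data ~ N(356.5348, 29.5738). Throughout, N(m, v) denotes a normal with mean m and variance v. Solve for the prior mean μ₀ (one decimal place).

The posterior mean is a precision-weighted average: μ_n = (τ₀μ₀ + τ_data·x̄)/(τ₀+τ_data), with τ₀=1/σ₀² and τ_data=n/σ².
Here τ₀ = 1/206.4 = 0.004845 and τ_data = 10/345.2 = 0.028969, so τ_n = 0.033814.
Rearranging for μ₀: μ₀ = (μ_n·τ_n − τ_data·x̄)/τ₀ = (356.5348·0.033814 − 0.028969·316.1) / 0.004845 = 2.898767/0.004845 ≈ 598.3.

μ₀ = 598.3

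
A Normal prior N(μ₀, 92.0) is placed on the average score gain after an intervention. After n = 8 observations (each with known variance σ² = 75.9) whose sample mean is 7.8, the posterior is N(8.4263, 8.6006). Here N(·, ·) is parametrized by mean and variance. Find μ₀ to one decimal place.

μ₀ = 14.5

With known observation variance, the Normal–Normal posterior has precision τ_n = τ₀ + n/σ² and mean μ_n = (τ₀μ₀ + (n/σ²)x̄)/τ_n.
Here τ₀ = 1/92.0 = 0.010870 and τ_data = 8/75.9 = 0.105402, so τ_n = 0.116272.
Rearranging for μ₀: μ₀ = (μ_n·τ_n − τ_data·x̄)/τ₀ = (8.4263·0.116272 − 0.105402·7.8) / 0.010870 = 0.157607/0.010870 ≈ 14.5.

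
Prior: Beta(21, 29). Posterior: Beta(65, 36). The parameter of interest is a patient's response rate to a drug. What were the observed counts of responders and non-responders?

A Beta(α, β) prior with s successes and f failures in binomial data gives a Beta(α+s, β+f) posterior.
Match parameters: s=65−21=44, f=36−29=7.

44 responders and 7 non-responders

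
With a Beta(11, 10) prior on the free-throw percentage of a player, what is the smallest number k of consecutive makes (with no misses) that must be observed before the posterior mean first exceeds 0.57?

k = 3

After k makes and 0 misses the posterior is Beta(11+k, 10), with mean (11+k)/(11+10+k).
Set (11+k)/(21+k) > 0.57 and solve: k > (0.57·21 − 11)/(1 − 0.57) = 2.256.
The smallest integer exceeding 2.256 is 3, and checking k=3: (14)/(24) = 0.5833 > 0.57.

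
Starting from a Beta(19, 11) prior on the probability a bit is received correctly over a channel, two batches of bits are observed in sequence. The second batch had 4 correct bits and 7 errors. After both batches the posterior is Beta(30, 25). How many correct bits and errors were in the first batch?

7 correct bits and 7 errors

Sequential conjugate updates are equivalent to a single update on the pooled data, so total successes = posterior α − prior α and total failures = posterior β − prior β.
Total across both batches: 30−19=11 correct bits, 25−11=14 errors.
Subtract the second batch: 11−4=7 correct bits and 14−7=7 errors.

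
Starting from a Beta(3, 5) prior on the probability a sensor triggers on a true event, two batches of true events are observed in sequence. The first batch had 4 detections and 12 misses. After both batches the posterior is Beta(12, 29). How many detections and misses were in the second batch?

Sequential conjugate updates are equivalent to a single update on the pooled data, so total successes = posterior α − prior α and total failures = posterior β − prior β.
Total across both batches: 12−3=9 detections, 29−5=24 misses.
Subtract the first batch: 9−4=5 detections and 24−12=12 misses.

5 detections and 12 misses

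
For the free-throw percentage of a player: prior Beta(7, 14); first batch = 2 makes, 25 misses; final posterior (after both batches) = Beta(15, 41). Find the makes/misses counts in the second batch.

6 makes and 2 misses

Sequential conjugate updates are equivalent to a single update on the pooled data, so total successes = posterior α − prior α and total failures = posterior β − prior β.
Total across both batches: 15−7=8 makes, 41−14=27 misses.
Subtract the first batch: 8−2=6 makes and 27−25=2 misses.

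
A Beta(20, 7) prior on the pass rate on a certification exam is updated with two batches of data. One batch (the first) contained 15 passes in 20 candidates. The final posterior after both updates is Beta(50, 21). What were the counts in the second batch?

15 passes and 9 failures

Because Beta–binomial updating is additive in the counts, the combined data contributed (α_post−α_prior, β_post−β_prior) successes and failures.
Total across both batches: 50−20=30 passes, 21−7=14 failures.
Subtract the first batch: 30−15=15 passes and 14−5=9 failures.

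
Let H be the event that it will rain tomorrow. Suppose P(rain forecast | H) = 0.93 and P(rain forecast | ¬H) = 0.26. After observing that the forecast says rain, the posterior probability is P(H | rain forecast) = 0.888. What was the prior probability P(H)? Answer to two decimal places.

Bayes' rule in odds form gives O(H|E) = O(H)·[P(E|H)/P(E|¬H)], hence O(H) = O(H|E)/LR.
Posterior odds = 0.888/(1−0.888) = 7.9286. LR = 0.93/0.26 = 3.5769.
Prior odds = 7.9286/3.5769 = 2.2166, so P(H) = 2.2166/(1+2.2166) ≈ 0.69.

P(H) = 0.69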